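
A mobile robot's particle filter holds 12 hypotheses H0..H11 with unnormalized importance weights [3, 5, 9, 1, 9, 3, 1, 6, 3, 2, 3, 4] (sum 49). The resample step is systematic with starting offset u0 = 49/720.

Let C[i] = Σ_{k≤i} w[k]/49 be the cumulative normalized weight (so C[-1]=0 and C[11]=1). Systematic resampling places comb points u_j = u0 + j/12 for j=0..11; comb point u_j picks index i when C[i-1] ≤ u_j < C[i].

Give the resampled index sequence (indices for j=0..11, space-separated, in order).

1 1 2 2 4 4 5 7 7 9 10 11

C = [3/49, 8/49, 17/49, 18/49, 27/49, 30/49, 31/49, 37/49, 40/49, 6/7, 45/49, 1]
j=0: u_0=49/720 ∈ [3/49, 8/49) → index 1
j=1: u_1=109/720 ∈ [3/49, 8/49) → index 1
j=2: u_2=169/720 ∈ [8/49, 17/49) → index 2
j=3: u_3=229/720 ∈ [8/49, 17/49) → index 2
j=4: u_4=289/720 ∈ [18/49, 27/49) → index 4
j=5: u_5=349/720 ∈ [18/49, 27/49) → index 4
j=6: u_6=409/720 ∈ [27/49, 30/49) → index 5
j=7: u_7=469/720 ∈ [31/49, 37/49) → index 7
j=8: u_8=529/720 ∈ [31/49, 37/49) → index 7
j=9: u_9=589/720 ∈ [40/49, 6/7) → index 9
j=10: u_10=649/720 ∈ [6/7, 45/49) → index 10
j=11: u_11=709/720 ∈ [45/49, 1) → index 11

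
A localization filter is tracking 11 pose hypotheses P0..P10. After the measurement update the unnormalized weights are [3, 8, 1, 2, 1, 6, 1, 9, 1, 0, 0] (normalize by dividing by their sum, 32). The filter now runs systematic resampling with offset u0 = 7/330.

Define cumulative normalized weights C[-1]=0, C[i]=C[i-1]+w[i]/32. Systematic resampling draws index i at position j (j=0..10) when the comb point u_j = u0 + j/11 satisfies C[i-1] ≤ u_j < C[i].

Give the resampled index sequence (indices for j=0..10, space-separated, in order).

0 1 1 1 3 5 5 6 7 7 7

C = [3/32, 11/32, 3/8, 7/16, 15/32, 21/32, 11/16, 31/32, 1, 1, 1]
j=0: u_0=7/330 ∈ [0, 3/32) → index 0
j=1: u_1=37/330 ∈ [3/32, 11/32) → index 1
j=2: u_2=67/330 ∈ [3/32, 11/32) → index 1
j=3: u_3=97/330 ∈ [3/32, 11/32) → index 1
j=4: u_4=127/330 ∈ [3/8, 7/16) → index 3
j=5: u_5=157/330 ∈ [15/32, 21/32) → index 5
j=6: u_6=17/30 ∈ [15/32, 21/32) → index 5
j=7: u_7=217/330 ∈ [21/32, 11/16) → index 6
j=8: u_8=247/330 ∈ [11/16, 31/32) → index 7
j=9: u_9=277/330 ∈ [11/16, 31/32) → index 7
j=10: u_10=307/330 ∈ [11/16, 31/32) → index 7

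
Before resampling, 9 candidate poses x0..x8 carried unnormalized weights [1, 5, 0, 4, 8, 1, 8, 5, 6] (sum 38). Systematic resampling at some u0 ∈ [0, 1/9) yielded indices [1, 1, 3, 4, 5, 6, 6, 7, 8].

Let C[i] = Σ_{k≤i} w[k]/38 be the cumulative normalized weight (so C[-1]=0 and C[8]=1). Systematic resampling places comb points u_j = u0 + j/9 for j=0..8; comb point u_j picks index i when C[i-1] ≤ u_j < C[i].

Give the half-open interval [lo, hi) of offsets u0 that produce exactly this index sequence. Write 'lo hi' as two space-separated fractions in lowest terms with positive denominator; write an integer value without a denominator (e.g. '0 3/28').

C = [1/38, 3/19, 3/19, 5/19, 9/19, 1/2, 27/38, 16/19, 1]
j=0 picked index 1: u0 ∈ [1/38, 3/19)
j=1 picked index 1: u0 ∈ [-29/342, 8/171)
j=2 picked index 3: u0 ∈ [-11/171, 7/171)
j=3 picked index 4: u0 ∈ [-4/57, 8/57)
j=4 picked index 5: u0 ∈ [5/171, 1/18)
j=5 picked index 6: u0 ∈ [-1/18, 53/342)
j=6 picked index 6: u0 ∈ [-1/6, 5/114)
j=7 picked index 7: u0 ∈ [-23/342, 11/171)
j=8 picked index 8: u0 ∈ [-8/171, 1/9)
intersection: [5/171, 7/171)

5/171 7/171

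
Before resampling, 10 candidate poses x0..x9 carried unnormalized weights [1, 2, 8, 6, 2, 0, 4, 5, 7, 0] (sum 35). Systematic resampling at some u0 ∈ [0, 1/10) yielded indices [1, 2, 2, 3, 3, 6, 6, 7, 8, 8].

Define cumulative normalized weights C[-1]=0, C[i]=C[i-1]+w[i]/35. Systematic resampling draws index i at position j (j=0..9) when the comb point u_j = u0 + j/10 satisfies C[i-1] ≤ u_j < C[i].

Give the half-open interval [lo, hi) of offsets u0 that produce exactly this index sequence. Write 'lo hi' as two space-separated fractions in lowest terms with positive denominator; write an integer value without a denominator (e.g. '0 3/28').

3/70 2/35

C = [1/35, 3/35, 11/35, 17/35, 19/35, 19/35, 23/35, 4/5, 1, 1]
j=0 picked index 1: u0 ∈ [1/35, 3/35)
j=1 picked index 2: u0 ∈ [-1/70, 3/14)
j=2 picked index 2: u0 ∈ [-4/35, 4/35)
j=3 picked index 3: u0 ∈ [1/70, 13/70)
j=4 picked index 3: u0 ∈ [-3/35, 3/35)
j=5 picked index 6: u0 ∈ [3/70, 11/70)
j=6 picked index 6: u0 ∈ [-2/35, 2/35)
j=7 picked index 7: u0 ∈ [-3/70, 1/10)
j=8 picked index 8: u0 ∈ [0, 1/5)
j=9 picked index 8: u0 ∈ [-1/10, 1/10)
intersection: [3/70, 2/35)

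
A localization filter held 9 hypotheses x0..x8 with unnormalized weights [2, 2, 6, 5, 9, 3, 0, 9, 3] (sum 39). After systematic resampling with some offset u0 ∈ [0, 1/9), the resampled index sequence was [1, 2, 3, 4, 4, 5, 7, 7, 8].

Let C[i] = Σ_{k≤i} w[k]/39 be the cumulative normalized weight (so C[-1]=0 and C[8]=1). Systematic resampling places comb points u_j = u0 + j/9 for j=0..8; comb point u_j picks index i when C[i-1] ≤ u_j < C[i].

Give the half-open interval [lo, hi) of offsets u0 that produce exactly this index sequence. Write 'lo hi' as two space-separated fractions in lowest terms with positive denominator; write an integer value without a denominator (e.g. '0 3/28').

C = [2/39, 4/39, 10/39, 5/13, 8/13, 9/13, 9/13, 12/13, 1]
j=0 picked index 1: u0 ∈ [2/39, 4/39)
j=1 picked index 2: u0 ∈ [-1/117, 17/117)
j=2 picked index 3: u0 ∈ [4/117, 19/117)
j=3 picked index 4: u0 ∈ [2/39, 11/39)
j=4 picked index 4: u0 ∈ [-7/117, 20/117)
j=5 picked index 5: u0 ∈ [7/117, 16/117)
j=6 picked index 7: u0 ∈ [1/39, 10/39)
j=7 picked index 7: u0 ∈ [-10/117, 17/117)
j=8 picked index 8: u0 ∈ [4/117, 1/9)
intersection: [7/117, 4/39)

7/117 4/39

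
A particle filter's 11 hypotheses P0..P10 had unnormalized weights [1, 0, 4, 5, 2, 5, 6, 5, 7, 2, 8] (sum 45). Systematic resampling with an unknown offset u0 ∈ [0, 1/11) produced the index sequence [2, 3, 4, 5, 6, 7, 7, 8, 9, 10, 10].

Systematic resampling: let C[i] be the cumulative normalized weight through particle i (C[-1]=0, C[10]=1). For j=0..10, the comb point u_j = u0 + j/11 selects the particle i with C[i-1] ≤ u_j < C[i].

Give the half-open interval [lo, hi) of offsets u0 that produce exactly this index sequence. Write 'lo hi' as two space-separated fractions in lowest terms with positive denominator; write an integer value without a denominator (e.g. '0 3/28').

C = [1/45, 1/45, 1/9, 2/9, 4/15, 17/45, 23/45, 28/45, 7/9, 37/45, 1]
j=0 picked index 2: u0 ∈ [1/45, 1/9)
j=1 picked index 3: u0 ∈ [2/99, 13/99)
j=2 picked index 4: u0 ∈ [4/99, 14/165)
j=3 picked index 5: u0 ∈ [-1/165, 52/495)
j=4 picked index 6: u0 ∈ [7/495, 73/495)
j=5 picked index 7: u0 ∈ [28/495, 83/495)
j=6 picked index 7: u0 ∈ [-17/495, 38/495)
j=7 picked index 8: u0 ∈ [-7/495, 14/99)
j=8 picked index 9: u0 ∈ [5/99, 47/495)
j=9 picked index 10: u0 ∈ [2/495, 2/11)
j=10 picked index 10: u0 ∈ [-43/495, 1/11)
intersection: [28/495, 38/495)

28/495 38/495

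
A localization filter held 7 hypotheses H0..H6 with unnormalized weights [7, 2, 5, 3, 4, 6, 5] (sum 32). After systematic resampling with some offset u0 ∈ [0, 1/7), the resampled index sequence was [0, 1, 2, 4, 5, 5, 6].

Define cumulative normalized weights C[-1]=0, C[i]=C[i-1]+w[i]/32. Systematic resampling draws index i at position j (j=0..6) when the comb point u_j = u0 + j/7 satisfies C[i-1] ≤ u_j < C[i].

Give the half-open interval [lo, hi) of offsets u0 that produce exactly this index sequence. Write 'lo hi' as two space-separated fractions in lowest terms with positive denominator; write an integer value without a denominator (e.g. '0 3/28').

23/224 29/224

C = [7/32, 9/32, 7/16, 17/32, 21/32, 27/32, 1]
j=0 picked index 0: u0 ∈ [0, 7/32)
j=1 picked index 1: u0 ∈ [17/224, 31/224)
j=2 picked index 2: u0 ∈ [-1/224, 17/112)
j=3 picked index 4: u0 ∈ [23/224, 51/224)
j=4 picked index 5: u0 ∈ [19/224, 61/224)
j=5 picked index 5: u0 ∈ [-13/224, 29/224)
j=6 picked index 6: u0 ∈ [-3/224, 1/7)
intersection: [23/224, 29/224)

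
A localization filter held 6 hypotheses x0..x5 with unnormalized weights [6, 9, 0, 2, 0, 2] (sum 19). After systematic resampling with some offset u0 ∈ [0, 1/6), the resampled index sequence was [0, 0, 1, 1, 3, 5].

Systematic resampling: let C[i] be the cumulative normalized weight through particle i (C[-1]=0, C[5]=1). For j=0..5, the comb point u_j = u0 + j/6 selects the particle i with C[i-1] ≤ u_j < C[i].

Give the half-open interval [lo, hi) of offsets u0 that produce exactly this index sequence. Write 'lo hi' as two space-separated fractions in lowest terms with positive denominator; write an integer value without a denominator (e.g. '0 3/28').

7/57 17/114

C = [6/19, 15/19, 15/19, 17/19, 17/19, 1]
j=0 picked index 0: u0 ∈ [0, 6/19)
j=1 picked index 0: u0 ∈ [-1/6, 17/114)
j=2 picked index 1: u0 ∈ [-1/57, 26/57)
j=3 picked index 1: u0 ∈ [-7/38, 11/38)
j=4 picked index 3: u0 ∈ [7/57, 13/57)
j=5 picked index 5: u0 ∈ [7/114, 1/6)
intersection: [7/57, 17/114)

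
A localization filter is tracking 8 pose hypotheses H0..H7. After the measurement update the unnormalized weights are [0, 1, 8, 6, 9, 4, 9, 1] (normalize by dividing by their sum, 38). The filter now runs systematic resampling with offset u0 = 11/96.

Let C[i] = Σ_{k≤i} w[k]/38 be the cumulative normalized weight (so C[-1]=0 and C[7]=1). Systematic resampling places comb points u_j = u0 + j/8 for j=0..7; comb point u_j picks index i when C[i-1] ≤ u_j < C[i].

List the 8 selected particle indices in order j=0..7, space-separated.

C = [0, 1/38, 9/38, 15/38, 12/19, 14/19, 37/38, 1]
j=0: u_0=11/96 ∈ [1/38, 9/38) → index 2
j=1: u_1=23/96 ∈ [9/38, 15/38) → index 3
j=2: u_2=35/96 ∈ [9/38, 15/38) → index 3
j=3: u_3=47/96 ∈ [15/38, 12/19) → index 4
j=4: u_4=59/96 ∈ [15/38, 12/19) → index 4
j=5: u_5=71/96 ∈ [14/19, 37/38) → index 6
j=6: u_6=83/96 ∈ [14/19, 37/38) → index 6
j=7: u_7=95/96 ∈ [37/38, 1) → index 7

2 3 3 4 4 6 6 7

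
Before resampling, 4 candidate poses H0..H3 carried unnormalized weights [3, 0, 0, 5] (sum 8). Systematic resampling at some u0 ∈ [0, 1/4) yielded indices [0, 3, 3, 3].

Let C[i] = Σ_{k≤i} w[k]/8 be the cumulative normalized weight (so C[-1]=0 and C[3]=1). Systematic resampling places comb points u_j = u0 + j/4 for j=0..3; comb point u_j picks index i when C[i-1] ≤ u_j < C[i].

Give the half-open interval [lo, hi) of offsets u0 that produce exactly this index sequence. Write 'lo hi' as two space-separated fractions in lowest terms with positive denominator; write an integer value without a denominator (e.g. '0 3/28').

1/8 1/4

C = [3/8, 3/8, 3/8, 1]
j=0 picked index 0: u0 ∈ [0, 3/8)
j=1 picked index 3: u0 ∈ [1/8, 3/4)
j=2 picked index 3: u0 ∈ [-1/8, 1/2)
j=3 picked index 3: u0 ∈ [-3/8, 1/4)
intersection: [1/8, 1/4)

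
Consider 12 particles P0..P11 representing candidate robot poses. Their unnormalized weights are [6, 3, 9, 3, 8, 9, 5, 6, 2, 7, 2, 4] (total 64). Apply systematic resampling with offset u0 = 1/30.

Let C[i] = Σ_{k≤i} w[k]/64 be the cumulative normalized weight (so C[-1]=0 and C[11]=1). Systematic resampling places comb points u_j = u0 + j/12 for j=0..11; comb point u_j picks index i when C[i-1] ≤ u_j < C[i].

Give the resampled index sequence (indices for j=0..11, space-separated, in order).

C = [3/32, 9/64, 9/32, 21/64, 29/64, 19/32, 43/64, 49/64, 51/64, 29/32, 15/16, 1]
j=0: u_0=1/30 ∈ [0, 3/32) → index 0
j=1: u_1=7/60 ∈ [3/32, 9/64) → index 1
j=2: u_2=1/5 ∈ [9/64, 9/32) → index 2
j=3: u_3=17/60 ∈ [9/32, 21/64) → index 3
j=4: u_4=11/30 ∈ [21/64, 29/64) → index 4
j=5: u_5=9/20 ∈ [21/64, 29/64) → index 4
j=6: u_6=8/15 ∈ [29/64, 19/32) → index 5
j=7: u_7=37/60 ∈ [19/32, 43/64) → index 6
j=8: u_8=7/10 ∈ [43/64, 49/64) → index 7
j=9: u_9=47/60 ∈ [49/64, 51/64) → index 8
j=10: u_10=13/15 ∈ [51/64, 29/32) → index 9
j=11: u_11=19/20 ∈ [15/16, 1) → index 11

0 1 2 3 4 4 5 6 7 8 9 11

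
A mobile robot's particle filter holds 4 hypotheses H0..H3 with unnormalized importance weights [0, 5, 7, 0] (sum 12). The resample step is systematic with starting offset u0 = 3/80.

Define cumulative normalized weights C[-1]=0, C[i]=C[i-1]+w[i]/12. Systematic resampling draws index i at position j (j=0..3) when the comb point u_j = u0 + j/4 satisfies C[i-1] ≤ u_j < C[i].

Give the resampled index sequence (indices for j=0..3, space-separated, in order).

1 1 2 2

C = [0, 5/12, 1, 1]
j=0: u_0=3/80 ∈ [0, 5/12) → index 1
j=1: u_1=23/80 ∈ [0, 5/12) → index 1
j=2: u_2=43/80 ∈ [5/12, 1) → index 2
j=3: u_3=63/80 ∈ [5/12, 1) → index 2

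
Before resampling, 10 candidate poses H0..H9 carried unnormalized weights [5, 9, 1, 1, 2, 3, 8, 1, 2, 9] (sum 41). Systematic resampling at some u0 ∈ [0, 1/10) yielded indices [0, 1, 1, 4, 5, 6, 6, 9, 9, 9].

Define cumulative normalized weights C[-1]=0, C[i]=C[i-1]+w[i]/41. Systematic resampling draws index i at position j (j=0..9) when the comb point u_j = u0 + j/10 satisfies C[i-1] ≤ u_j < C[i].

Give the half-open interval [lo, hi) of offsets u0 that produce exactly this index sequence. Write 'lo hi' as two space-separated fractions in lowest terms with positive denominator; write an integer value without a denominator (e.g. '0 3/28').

37/410 1/10

C = [5/41, 14/41, 15/41, 16/41, 18/41, 21/41, 29/41, 30/41, 32/41, 1]
j=0 picked index 0: u0 ∈ [0, 5/41)
j=1 picked index 1: u0 ∈ [9/410, 99/410)
j=2 picked index 1: u0 ∈ [-16/205, 29/205)
j=3 picked index 4: u0 ∈ [37/410, 57/410)
j=4 picked index 5: u0 ∈ [8/205, 23/205)
j=5 picked index 6: u0 ∈ [1/82, 17/82)
j=6 picked index 6: u0 ∈ [-18/205, 22/205)
j=7 picked index 9: u0 ∈ [33/410, 3/10)
j=8 picked index 9: u0 ∈ [-4/205, 1/5)
j=9 picked index 9: u0 ∈ [-49/410, 1/10)
intersection: [37/410, 1/10)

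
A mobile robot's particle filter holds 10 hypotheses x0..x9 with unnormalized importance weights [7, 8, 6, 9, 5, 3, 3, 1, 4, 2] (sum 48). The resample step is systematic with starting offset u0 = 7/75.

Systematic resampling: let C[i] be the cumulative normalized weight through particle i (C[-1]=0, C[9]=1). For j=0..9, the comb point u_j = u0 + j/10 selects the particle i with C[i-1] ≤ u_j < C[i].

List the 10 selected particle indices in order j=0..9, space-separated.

C = [7/48, 5/16, 7/16, 5/8, 35/48, 19/24, 41/48, 7/8, 23/24, 1]
j=0: u_0=7/75 ∈ [0, 7/48) → index 0
j=1: u_1=29/150 ∈ [7/48, 5/16) → index 1
j=2: u_2=22/75 ∈ [7/48, 5/16) → index 1
j=3: u_3=59/150 ∈ [5/16, 7/16) → index 2
j=4: u_4=37/75 ∈ [7/16, 5/8) → index 3
j=5: u_5=89/150 ∈ [7/16, 5/8) → index 3
j=6: u_6=52/75 ∈ [5/8, 35/48) → index 4
j=7: u_7=119/150 ∈ [19/24, 41/48) → index 6
j=8: u_8=67/75 ∈ [7/8, 23/24) → index 8
j=9: u_9=149/150 ∈ [23/24, 1) → index 9

0 1 1 2 3 3 4 6 8 9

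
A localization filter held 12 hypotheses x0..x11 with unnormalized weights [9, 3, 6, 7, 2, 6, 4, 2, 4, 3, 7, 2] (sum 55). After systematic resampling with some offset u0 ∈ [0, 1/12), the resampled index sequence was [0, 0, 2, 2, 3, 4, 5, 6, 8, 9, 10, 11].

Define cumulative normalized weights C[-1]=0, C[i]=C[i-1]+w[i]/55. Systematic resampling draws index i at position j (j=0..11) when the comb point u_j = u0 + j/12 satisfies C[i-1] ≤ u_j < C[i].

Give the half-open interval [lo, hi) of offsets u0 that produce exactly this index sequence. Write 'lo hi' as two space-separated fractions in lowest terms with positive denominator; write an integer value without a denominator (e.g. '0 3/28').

C = [9/55, 12/55, 18/55, 5/11, 27/55, 3/5, 37/55, 39/55, 43/55, 46/55, 53/55, 1]
j=0 picked index 0: u0 ∈ [0, 9/55)
j=1 picked index 0: u0 ∈ [-1/12, 53/660)
j=2 picked index 2: u0 ∈ [17/330, 53/330)
j=3 picked index 2: u0 ∈ [-7/220, 17/220)
j=4 picked index 3: u0 ∈ [-1/165, 4/33)
j=5 picked index 4: u0 ∈ [5/132, 49/660)
j=6 picked index 5: u0 ∈ [-1/110, 1/10)
j=7 picked index 6: u0 ∈ [1/60, 59/660)
j=8 picked index 8: u0 ∈ [7/165, 19/165)
j=9 picked index 9: u0 ∈ [7/220, 19/220)
j=10 picked index 10: u0 ∈ [1/330, 43/330)
j=11 picked index 11: u0 ∈ [31/660, 1/12)
intersection: [17/330, 49/660)

17/330 49/660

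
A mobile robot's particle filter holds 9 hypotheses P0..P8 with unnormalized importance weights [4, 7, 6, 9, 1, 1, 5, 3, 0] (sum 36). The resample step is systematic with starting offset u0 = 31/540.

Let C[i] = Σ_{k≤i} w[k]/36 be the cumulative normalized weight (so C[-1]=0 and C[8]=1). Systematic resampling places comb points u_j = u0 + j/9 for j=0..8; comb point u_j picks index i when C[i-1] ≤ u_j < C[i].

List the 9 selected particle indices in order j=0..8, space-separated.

0 1 1 2 3 3 4 6 7

C = [1/9, 11/36, 17/36, 13/18, 3/4, 7/9, 11/12, 1, 1]
j=0: u_0=31/540 ∈ [0, 1/9) → index 0
j=1: u_1=91/540 ∈ [1/9, 11/36) → index 1
j=2: u_2=151/540 ∈ [1/9, 11/36) → index 1
j=3: u_3=211/540 ∈ [11/36, 17/36) → index 2
j=4: u_4=271/540 ∈ [17/36, 13/18) → index 3
j=5: u_5=331/540 ∈ [17/36, 13/18) → index 3
j=6: u_6=391/540 ∈ [13/18, 3/4) → index 4
j=7: u_7=451/540 ∈ [7/9, 11/12) → index 6
j=8: u_8=511/540 ∈ [11/12, 1) → index 7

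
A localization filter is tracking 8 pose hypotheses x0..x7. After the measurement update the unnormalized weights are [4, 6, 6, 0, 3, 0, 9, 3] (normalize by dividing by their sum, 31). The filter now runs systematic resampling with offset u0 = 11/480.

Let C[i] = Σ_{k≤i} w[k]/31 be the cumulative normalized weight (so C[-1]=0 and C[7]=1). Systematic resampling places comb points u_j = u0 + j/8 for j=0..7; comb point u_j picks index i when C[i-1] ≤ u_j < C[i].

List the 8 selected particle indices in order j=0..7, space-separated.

C = [4/31, 10/31, 16/31, 16/31, 19/31, 19/31, 28/31, 1]
j=0: u_0=11/480 ∈ [0, 4/31) → index 0
j=1: u_1=71/480 ∈ [4/31, 10/31) → index 1
j=2: u_2=131/480 ∈ [4/31, 10/31) → index 1
j=3: u_3=191/480 ∈ [10/31, 16/31) → index 2
j=4: u_4=251/480 ∈ [16/31, 19/31) → index 4
j=5: u_5=311/480 ∈ [19/31, 28/31) → index 6
j=6: u_6=371/480 ∈ [19/31, 28/31) → index 6
j=7: u_7=431/480 ∈ [19/31, 28/31) → index 6

0 1 1 2 4 6 6 6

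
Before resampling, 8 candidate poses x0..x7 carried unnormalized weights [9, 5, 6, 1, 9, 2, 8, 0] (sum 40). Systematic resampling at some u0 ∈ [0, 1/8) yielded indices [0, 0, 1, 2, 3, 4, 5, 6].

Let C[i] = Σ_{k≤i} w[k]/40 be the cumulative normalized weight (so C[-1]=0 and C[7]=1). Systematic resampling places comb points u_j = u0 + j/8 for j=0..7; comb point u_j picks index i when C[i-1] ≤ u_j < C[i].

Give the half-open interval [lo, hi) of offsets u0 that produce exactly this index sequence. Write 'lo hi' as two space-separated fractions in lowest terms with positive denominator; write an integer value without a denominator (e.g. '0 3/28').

C = [9/40, 7/20, 1/2, 21/40, 3/4, 4/5, 1, 1]
j=0 picked index 0: u0 ∈ [0, 9/40)
j=1 picked index 0: u0 ∈ [-1/8, 1/10)
j=2 picked index 1: u0 ∈ [-1/40, 1/10)
j=3 picked index 2: u0 ∈ [-1/40, 1/8)
j=4 picked index 3: u0 ∈ [0, 1/40)
j=5 picked index 4: u0 ∈ [-1/10, 1/8)
j=6 picked index 5: u0 ∈ [0, 1/20)
j=7 picked index 6: u0 ∈ [-3/40, 1/8)
intersection: [0, 1/40)

0 1/40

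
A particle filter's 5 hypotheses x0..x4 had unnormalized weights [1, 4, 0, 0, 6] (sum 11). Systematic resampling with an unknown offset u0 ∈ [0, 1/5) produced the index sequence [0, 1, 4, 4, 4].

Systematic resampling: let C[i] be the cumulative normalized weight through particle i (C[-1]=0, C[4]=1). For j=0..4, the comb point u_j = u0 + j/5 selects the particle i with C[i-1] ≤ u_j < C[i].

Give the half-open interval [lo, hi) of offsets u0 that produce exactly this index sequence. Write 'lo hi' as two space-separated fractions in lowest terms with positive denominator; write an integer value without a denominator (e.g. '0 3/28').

C = [1/11, 5/11, 5/11, 5/11, 1]
j=0 picked index 0: u0 ∈ [0, 1/11)
j=1 picked index 1: u0 ∈ [-6/55, 14/55)
j=2 picked index 4: u0 ∈ [3/55, 3/5)
j=3 picked index 4: u0 ∈ [-8/55, 2/5)
j=4 picked index 4: u0 ∈ [-19/55, 1/5)
intersection: [3/55, 1/11)

3/55 1/11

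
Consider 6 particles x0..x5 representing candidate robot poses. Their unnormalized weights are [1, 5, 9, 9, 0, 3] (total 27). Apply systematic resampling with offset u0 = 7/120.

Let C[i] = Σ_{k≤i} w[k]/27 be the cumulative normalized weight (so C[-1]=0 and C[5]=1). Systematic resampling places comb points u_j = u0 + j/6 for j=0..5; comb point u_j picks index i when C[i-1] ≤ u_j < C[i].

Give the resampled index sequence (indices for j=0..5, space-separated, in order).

C = [1/27, 2/9, 5/9, 8/9, 8/9, 1]
j=0: u_0=7/120 ∈ [1/27, 2/9) → index 1
j=1: u_1=9/40 ∈ [2/9, 5/9) → index 2
j=2: u_2=47/120 ∈ [2/9, 5/9) → index 2
j=3: u_3=67/120 ∈ [5/9, 8/9) → index 3
j=4: u_4=29/40 ∈ [5/9, 8/9) → index 3
j=5: u_5=107/120 ∈ [8/9, 1) → index 5

1 2 2 3 3 5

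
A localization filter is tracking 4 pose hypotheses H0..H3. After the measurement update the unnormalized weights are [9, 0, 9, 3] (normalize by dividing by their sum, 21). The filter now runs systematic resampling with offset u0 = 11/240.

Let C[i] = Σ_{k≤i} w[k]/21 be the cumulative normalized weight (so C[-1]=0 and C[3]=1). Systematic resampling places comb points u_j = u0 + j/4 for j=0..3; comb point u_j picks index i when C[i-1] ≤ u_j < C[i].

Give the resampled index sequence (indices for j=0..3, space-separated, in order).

C = [3/7, 3/7, 6/7, 1]
j=0: u_0=11/240 ∈ [0, 3/7) → index 0
j=1: u_1=71/240 ∈ [0, 3/7) → index 0
j=2: u_2=131/240 ∈ [3/7, 6/7) → index 2
j=3: u_3=191/240 ∈ [3/7, 6/7) → index 2

0 0 2 2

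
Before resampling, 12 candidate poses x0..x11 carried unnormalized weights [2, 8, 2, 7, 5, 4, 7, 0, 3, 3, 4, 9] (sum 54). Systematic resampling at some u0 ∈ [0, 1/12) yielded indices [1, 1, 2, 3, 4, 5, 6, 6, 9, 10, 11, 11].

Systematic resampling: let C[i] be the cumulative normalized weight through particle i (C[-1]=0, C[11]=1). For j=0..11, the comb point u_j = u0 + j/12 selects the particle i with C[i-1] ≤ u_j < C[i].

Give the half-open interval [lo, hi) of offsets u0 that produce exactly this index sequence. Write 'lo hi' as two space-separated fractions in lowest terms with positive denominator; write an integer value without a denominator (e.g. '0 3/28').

1/27 1/18

C = [1/27, 5/27, 2/9, 19/54, 4/9, 14/27, 35/54, 35/54, 19/27, 41/54, 5/6, 1]
j=0 picked index 1: u0 ∈ [1/27, 5/27)
j=1 picked index 1: u0 ∈ [-5/108, 11/108)
j=2 picked index 2: u0 ∈ [1/54, 1/18)
j=3 picked index 3: u0 ∈ [-1/36, 11/108)
j=4 picked index 4: u0 ∈ [1/54, 1/9)
j=5 picked index 5: u0 ∈ [1/36, 11/108)
j=6 picked index 6: u0 ∈ [1/54, 4/27)
j=7 picked index 6: u0 ∈ [-7/108, 7/108)
j=8 picked index 9: u0 ∈ [1/27, 5/54)
j=9 picked index 10: u0 ∈ [1/108, 1/12)
j=10 picked index 11: u0 ∈ [0, 1/6)
j=11 picked index 11: u0 ∈ [-1/12, 1/12)
intersection: [1/27, 1/18)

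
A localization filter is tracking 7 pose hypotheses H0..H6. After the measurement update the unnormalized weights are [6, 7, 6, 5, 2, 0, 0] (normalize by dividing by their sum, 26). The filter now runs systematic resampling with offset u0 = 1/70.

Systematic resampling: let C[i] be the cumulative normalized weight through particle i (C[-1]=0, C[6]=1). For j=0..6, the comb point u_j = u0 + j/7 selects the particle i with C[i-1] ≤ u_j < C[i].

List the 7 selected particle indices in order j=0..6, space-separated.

0 0 1 1 2 2 3

C = [3/13, 1/2, 19/26, 12/13, 1, 1, 1]
j=0: u_0=1/70 ∈ [0, 3/13) → index 0
j=1: u_1=11/70 ∈ [0, 3/13) → index 0
j=2: u_2=3/10 ∈ [3/13, 1/2) → index 1
j=3: u_3=31/70 ∈ [3/13, 1/2) → index 1
j=4: u_4=41/70 ∈ [1/2, 19/26) → index 2
j=5: u_5=51/70 ∈ [1/2, 19/26) → index 2
j=6: u_6=61/70 ∈ [19/26, 12/13) → index 3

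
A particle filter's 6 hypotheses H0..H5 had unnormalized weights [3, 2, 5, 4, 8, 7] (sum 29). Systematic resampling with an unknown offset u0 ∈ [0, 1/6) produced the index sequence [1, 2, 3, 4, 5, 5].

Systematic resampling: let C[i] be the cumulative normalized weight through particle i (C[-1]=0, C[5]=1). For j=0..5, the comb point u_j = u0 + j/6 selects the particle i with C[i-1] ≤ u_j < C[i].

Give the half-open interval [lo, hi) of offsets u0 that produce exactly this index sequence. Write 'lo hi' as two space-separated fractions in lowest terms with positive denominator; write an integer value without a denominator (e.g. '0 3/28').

C = [3/29, 5/29, 10/29, 14/29, 22/29, 1]
j=0 picked index 1: u0 ∈ [3/29, 5/29)
j=1 picked index 2: u0 ∈ [1/174, 31/174)
j=2 picked index 3: u0 ∈ [1/87, 13/87)
j=3 picked index 4: u0 ∈ [-1/58, 15/58)
j=4 picked index 5: u0 ∈ [8/87, 1/3)
j=5 picked index 5: u0 ∈ [-13/174, 1/6)
intersection: [3/29, 13/87)

3/29 13/87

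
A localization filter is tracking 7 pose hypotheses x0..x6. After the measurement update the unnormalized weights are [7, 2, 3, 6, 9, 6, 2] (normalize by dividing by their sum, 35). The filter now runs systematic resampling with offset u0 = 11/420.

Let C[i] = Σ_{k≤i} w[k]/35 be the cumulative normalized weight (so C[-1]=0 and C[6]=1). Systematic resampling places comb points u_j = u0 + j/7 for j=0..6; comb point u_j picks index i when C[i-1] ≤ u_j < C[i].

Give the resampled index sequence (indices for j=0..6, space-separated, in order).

C = [1/5, 9/35, 12/35, 18/35, 27/35, 33/35, 1]
j=0: u_0=11/420 ∈ [0, 1/5) → index 0
j=1: u_1=71/420 ∈ [0, 1/5) → index 0
j=2: u_2=131/420 ∈ [9/35, 12/35) → index 2
j=3: u_3=191/420 ∈ [12/35, 18/35) → index 3
j=4: u_4=251/420 ∈ [18/35, 27/35) → index 4
j=5: u_5=311/420 ∈ [18/35, 27/35) → index 4
j=6: u_6=53/60 ∈ [27/35, 33/35) → index 5

0 0 2 3 4 4 5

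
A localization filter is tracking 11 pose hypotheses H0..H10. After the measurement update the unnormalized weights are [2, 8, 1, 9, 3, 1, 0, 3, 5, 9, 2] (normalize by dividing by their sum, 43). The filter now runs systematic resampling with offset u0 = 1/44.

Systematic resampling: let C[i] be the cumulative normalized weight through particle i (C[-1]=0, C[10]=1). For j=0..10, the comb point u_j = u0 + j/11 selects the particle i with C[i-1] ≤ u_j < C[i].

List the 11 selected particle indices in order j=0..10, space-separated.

C = [2/43, 10/43, 11/43, 20/43, 23/43, 24/43, 24/43, 27/43, 32/43, 41/43, 1]
j=0: u_0=1/44 ∈ [0, 2/43) → index 0
j=1: u_1=5/44 ∈ [2/43, 10/43) → index 1
j=2: u_2=9/44 ∈ [2/43, 10/43) → index 1
j=3: u_3=13/44 ∈ [11/43, 20/43) → index 3
j=4: u_4=17/44 ∈ [11/43, 20/43) → index 3
j=5: u_5=21/44 ∈ [20/43, 23/43) → index 4
j=6: u_6=25/44 ∈ [24/43, 27/43) → index 7
j=7: u_7=29/44 ∈ [27/43, 32/43) → index 8
j=8: u_8=3/4 ∈ [32/43, 41/43) → index 9
j=9: u_9=37/44 ∈ [32/43, 41/43) → index 9
j=10: u_10=41/44 ∈ [32/43, 41/43) → index 9

0 1 1 3 3 4 7 8 9 9 9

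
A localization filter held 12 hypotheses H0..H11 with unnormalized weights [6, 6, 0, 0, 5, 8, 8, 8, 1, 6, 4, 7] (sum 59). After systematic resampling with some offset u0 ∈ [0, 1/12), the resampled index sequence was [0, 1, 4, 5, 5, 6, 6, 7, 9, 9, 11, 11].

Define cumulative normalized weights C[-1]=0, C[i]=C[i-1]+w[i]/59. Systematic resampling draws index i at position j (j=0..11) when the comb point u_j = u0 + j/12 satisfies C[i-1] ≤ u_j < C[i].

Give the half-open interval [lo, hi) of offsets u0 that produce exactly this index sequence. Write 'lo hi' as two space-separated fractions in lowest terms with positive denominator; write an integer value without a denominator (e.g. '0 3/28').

C = [6/59, 12/59, 12/59, 12/59, 17/59, 25/59, 33/59, 41/59, 42/59, 48/59, 52/59, 1]
j=0 picked index 0: u0 ∈ [0, 6/59)
j=1 picked index 1: u0 ∈ [13/708, 85/708)
j=2 picked index 4: u0 ∈ [13/354, 43/354)
j=3 picked index 5: u0 ∈ [9/236, 41/236)
j=4 picked index 5: u0 ∈ [-8/177, 16/177)
j=5 picked index 6: u0 ∈ [5/708, 101/708)
j=6 picked index 6: u0 ∈ [-9/118, 7/118)
j=7 picked index 7: u0 ∈ [-17/708, 79/708)
j=8 picked index 9: u0 ∈ [8/177, 26/177)
j=9 picked index 9: u0 ∈ [-9/236, 15/236)
j=10 picked index 11: u0 ∈ [17/354, 1/6)
j=11 picked index 11: u0 ∈ [-25/708, 1/12)
intersection: [17/354, 7/118)

17/354 7/118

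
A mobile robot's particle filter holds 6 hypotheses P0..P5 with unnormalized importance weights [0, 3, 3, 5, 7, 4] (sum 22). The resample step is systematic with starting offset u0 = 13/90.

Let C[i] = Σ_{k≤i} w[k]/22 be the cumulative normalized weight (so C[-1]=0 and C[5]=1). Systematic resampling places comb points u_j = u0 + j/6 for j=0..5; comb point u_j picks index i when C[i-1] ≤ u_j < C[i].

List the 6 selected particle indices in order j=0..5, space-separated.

2 3 3 4 4 5

C = [0, 3/22, 3/11, 1/2, 9/11, 1]
j=0: u_0=13/90 ∈ [3/22, 3/11) → index 2
j=1: u_1=14/45 ∈ [3/11, 1/2) → index 3
j=2: u_2=43/90 ∈ [3/11, 1/2) → index 3
j=3: u_3=29/45 ∈ [1/2, 9/11) → index 4
j=4: u_4=73/90 ∈ [1/2, 9/11) → index 4
j=5: u_5=44/45 ∈ [9/11, 1) → index 5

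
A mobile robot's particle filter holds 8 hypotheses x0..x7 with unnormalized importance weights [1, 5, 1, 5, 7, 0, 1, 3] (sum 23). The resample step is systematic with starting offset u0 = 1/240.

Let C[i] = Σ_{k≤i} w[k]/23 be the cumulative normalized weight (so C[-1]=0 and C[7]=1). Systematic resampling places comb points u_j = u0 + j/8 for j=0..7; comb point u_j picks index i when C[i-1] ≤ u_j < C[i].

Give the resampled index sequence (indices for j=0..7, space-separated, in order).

C = [1/23, 6/23, 7/23, 12/23, 19/23, 19/23, 20/23, 1]
j=0: u_0=1/240 ∈ [0, 1/23) → index 0
j=1: u_1=31/240 ∈ [1/23, 6/23) → index 1
j=2: u_2=61/240 ∈ [1/23, 6/23) → index 1
j=3: u_3=91/240 ∈ [7/23, 12/23) → index 3
j=4: u_4=121/240 ∈ [7/23, 12/23) → index 3
j=5: u_5=151/240 ∈ [12/23, 19/23) → index 4
j=6: u_6=181/240 ∈ [12/23, 19/23) → index 4
j=7: u_7=211/240 ∈ [20/23, 1) → index 7

0 1 1 3 3 4 4 7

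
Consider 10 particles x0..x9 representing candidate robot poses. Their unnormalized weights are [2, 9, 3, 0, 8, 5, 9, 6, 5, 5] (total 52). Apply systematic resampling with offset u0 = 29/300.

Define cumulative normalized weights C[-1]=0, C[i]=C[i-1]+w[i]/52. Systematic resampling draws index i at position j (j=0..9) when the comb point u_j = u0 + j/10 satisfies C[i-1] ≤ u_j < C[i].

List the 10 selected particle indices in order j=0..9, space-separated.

1 1 4 4 5 6 7 7 8 9

C = [1/26, 11/52, 7/26, 7/26, 11/26, 27/52, 9/13, 21/26, 47/52, 1]
j=0: u_0=29/300 ∈ [1/26, 11/52) → index 1
j=1: u_1=59/300 ∈ [1/26, 11/52) → index 1
j=2: u_2=89/300 ∈ [7/26, 11/26) → index 4
j=3: u_3=119/300 ∈ [7/26, 11/26) → index 4
j=4: u_4=149/300 ∈ [11/26, 27/52) → index 5
j=5: u_5=179/300 ∈ [27/52, 9/13) → index 6
j=6: u_6=209/300 ∈ [9/13, 21/26) → index 7
j=7: u_7=239/300 ∈ [9/13, 21/26) → index 7
j=8: u_8=269/300 ∈ [21/26, 47/52) → index 8
j=9: u_9=299/300 ∈ [47/52, 1) → index 9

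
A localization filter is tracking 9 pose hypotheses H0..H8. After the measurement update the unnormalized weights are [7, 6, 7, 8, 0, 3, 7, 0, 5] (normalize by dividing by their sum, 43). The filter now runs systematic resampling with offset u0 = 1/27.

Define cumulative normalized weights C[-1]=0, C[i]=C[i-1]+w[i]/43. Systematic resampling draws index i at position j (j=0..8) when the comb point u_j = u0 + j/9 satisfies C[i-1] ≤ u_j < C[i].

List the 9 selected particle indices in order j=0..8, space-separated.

0 0 1 2 3 3 5 6 8

C = [7/43, 13/43, 20/43, 28/43, 28/43, 31/43, 38/43, 38/43, 1]
j=0: u_0=1/27 ∈ [0, 7/43) → index 0
j=1: u_1=4/27 ∈ [0, 7/43) → index 0
j=2: u_2=7/27 ∈ [7/43, 13/43) → index 1
j=3: u_3=10/27 ∈ [13/43, 20/43) → index 2
j=4: u_4=13/27 ∈ [20/43, 28/43) → index 3
j=5: u_5=16/27 ∈ [20/43, 28/43) → index 3
j=6: u_6=19/27 ∈ [28/43, 31/43) → index 5
j=7: u_7=22/27 ∈ [31/43, 38/43) → index 6
j=8: u_8=25/27 ∈ [38/43, 1) → index 8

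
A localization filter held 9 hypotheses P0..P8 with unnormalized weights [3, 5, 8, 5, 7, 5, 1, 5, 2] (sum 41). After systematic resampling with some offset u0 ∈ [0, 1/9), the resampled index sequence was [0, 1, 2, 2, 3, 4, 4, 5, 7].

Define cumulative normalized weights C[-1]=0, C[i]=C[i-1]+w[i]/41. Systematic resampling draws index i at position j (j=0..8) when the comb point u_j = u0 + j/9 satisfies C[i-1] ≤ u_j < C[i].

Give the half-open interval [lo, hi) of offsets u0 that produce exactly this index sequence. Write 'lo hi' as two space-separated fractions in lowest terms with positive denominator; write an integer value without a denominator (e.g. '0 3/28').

0 2/123

C = [3/41, 8/41, 16/41, 21/41, 28/41, 33/41, 34/41, 39/41, 1]
j=0 picked index 0: u0 ∈ [0, 3/41)
j=1 picked index 1: u0 ∈ [-14/369, 31/369)
j=2 picked index 2: u0 ∈ [-10/369, 62/369)
j=3 picked index 2: u0 ∈ [-17/123, 7/123)
j=4 picked index 3: u0 ∈ [-20/369, 25/369)
j=5 picked index 4: u0 ∈ [-16/369, 47/369)
j=6 picked index 4: u0 ∈ [-19/123, 2/123)
j=7 picked index 5: u0 ∈ [-35/369, 10/369)
j=8 picked index 7: u0 ∈ [-22/369, 23/369)
intersection: [0, 2/123)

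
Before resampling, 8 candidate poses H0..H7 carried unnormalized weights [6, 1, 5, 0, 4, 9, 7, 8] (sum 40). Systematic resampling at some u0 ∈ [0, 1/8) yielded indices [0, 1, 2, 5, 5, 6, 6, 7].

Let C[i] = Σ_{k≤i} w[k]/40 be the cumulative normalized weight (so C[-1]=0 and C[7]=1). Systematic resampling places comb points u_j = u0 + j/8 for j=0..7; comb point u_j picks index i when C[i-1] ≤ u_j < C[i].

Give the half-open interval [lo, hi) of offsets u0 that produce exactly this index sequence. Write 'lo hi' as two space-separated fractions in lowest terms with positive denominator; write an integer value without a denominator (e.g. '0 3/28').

C = [3/20, 7/40, 3/10, 3/10, 2/5, 5/8, 4/5, 1]
j=0 picked index 0: u0 ∈ [0, 3/20)
j=1 picked index 1: u0 ∈ [1/40, 1/20)
j=2 picked index 2: u0 ∈ [-3/40, 1/20)
j=3 picked index 5: u0 ∈ [1/40, 1/4)
j=4 picked index 5: u0 ∈ [-1/10, 1/8)
j=5 picked index 6: u0 ∈ [0, 7/40)
j=6 picked index 6: u0 ∈ [-1/8, 1/20)
j=7 picked index 7: u0 ∈ [-3/40, 1/8)
intersection: [1/40, 1/20)

1/40 1/20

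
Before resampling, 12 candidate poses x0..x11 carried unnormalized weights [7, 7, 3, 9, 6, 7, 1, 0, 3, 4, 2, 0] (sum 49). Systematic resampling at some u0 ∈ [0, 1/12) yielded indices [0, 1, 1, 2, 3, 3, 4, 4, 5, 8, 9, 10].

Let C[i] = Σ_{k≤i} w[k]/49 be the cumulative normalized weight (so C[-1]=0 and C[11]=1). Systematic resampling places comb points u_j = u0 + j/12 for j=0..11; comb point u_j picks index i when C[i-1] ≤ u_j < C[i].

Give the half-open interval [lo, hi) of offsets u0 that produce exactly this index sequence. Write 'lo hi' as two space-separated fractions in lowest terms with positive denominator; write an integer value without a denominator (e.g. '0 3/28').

C = [1/7, 2/7, 17/49, 26/49, 32/49, 39/49, 40/49, 40/49, 43/49, 47/49, 1, 1]
j=0 picked index 0: u0 ∈ [0, 1/7)
j=1 picked index 1: u0 ∈ [5/84, 17/84)
j=2 picked index 1: u0 ∈ [-1/42, 5/42)
j=3 picked index 2: u0 ∈ [1/28, 19/196)
j=4 picked index 3: u0 ∈ [2/147, 29/147)
j=5 picked index 3: u0 ∈ [-41/588, 67/588)
j=6 picked index 4: u0 ∈ [3/98, 15/98)
j=7 picked index 4: u0 ∈ [-31/588, 41/588)
j=8 picked index 5: u0 ∈ [-2/147, 19/147)
j=9 picked index 8: u0 ∈ [13/196, 25/196)
j=10 picked index 9: u0 ∈ [13/294, 37/294)
j=11 picked index 10: u0 ∈ [25/588, 1/12)
intersection: [13/196, 41/588)

13/196 41/588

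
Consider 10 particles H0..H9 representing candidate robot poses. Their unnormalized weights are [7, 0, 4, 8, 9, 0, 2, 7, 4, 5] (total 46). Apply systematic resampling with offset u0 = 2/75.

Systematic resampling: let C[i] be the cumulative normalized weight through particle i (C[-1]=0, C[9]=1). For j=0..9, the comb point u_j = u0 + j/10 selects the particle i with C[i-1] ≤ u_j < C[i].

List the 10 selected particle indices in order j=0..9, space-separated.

0 0 2 3 4 4 6 7 8 9

C = [7/46, 7/46, 11/46, 19/46, 14/23, 14/23, 15/23, 37/46, 41/46, 1]
j=0: u_0=2/75 ∈ [0, 7/46) → index 0
j=1: u_1=19/150 ∈ [0, 7/46) → index 0
j=2: u_2=17/75 ∈ [7/46, 11/46) → index 2
j=3: u_3=49/150 ∈ [11/46, 19/46) → index 3
j=4: u_4=32/75 ∈ [19/46, 14/23) → index 4
j=5: u_5=79/150 ∈ [19/46, 14/23) → index 4
j=6: u_6=47/75 ∈ [14/23, 15/23) → index 6
j=7: u_7=109/150 ∈ [15/23, 37/46) → index 7
j=8: u_8=62/75 ∈ [37/46, 41/46) → index 8
j=9: u_9=139/150 ∈ [41/46, 1) → index 9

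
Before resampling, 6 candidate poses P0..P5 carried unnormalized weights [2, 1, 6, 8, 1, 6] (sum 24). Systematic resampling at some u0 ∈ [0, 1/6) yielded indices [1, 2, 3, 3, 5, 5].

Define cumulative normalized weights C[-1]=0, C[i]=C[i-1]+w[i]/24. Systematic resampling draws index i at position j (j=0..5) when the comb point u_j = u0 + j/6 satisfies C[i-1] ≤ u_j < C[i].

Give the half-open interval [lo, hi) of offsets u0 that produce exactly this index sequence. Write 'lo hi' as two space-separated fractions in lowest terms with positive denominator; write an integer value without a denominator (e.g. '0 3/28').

1/12 1/8

C = [1/12, 1/8, 3/8, 17/24, 3/4, 1]
j=0 picked index 1: u0 ∈ [1/12, 1/8)
j=1 picked index 2: u0 ∈ [-1/24, 5/24)
j=2 picked index 3: u0 ∈ [1/24, 3/8)
j=3 picked index 3: u0 ∈ [-1/8, 5/24)
j=4 picked index 5: u0 ∈ [1/12, 1/3)
j=5 picked index 5: u0 ∈ [-1/12, 1/6)
intersection: [1/12, 1/8)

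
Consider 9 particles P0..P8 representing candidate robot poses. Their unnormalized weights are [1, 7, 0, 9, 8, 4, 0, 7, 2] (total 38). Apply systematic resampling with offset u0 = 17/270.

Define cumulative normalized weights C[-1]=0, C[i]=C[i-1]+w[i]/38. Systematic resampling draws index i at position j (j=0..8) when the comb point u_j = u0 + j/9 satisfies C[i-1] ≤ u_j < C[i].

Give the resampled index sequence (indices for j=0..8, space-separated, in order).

C = [1/38, 4/19, 4/19, 17/38, 25/38, 29/38, 29/38, 18/19, 1]
j=0: u_0=17/270 ∈ [1/38, 4/19) → index 1
j=1: u_1=47/270 ∈ [1/38, 4/19) → index 1
j=2: u_2=77/270 ∈ [4/19, 17/38) → index 3
j=3: u_3=107/270 ∈ [4/19, 17/38) → index 3
j=4: u_4=137/270 ∈ [17/38, 25/38) → index 4
j=5: u_5=167/270 ∈ [17/38, 25/38) → index 4
j=6: u_6=197/270 ∈ [25/38, 29/38) → index 5
j=7: u_7=227/270 ∈ [29/38, 18/19) → index 7
j=8: u_8=257/270 ∈ [18/19, 1) → index 8

1 1 3 3 4 4 5 7 8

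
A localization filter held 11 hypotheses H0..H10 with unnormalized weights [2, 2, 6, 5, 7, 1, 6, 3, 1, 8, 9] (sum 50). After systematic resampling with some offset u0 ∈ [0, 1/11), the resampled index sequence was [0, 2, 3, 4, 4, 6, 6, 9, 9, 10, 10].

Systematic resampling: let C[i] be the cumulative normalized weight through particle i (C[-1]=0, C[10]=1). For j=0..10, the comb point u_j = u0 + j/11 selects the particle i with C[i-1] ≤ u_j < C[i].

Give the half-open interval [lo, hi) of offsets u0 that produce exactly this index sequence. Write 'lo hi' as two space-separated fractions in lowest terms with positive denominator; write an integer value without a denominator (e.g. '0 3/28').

3/110 19/550

C = [1/25, 2/25, 1/5, 3/10, 11/25, 23/50, 29/50, 16/25, 33/50, 41/50, 1]
j=0 picked index 0: u0 ∈ [0, 1/25)
j=1 picked index 2: u0 ∈ [-3/275, 6/55)
j=2 picked index 3: u0 ∈ [1/55, 13/110)
j=3 picked index 4: u0 ∈ [3/110, 46/275)
j=4 picked index 4: u0 ∈ [-7/110, 21/275)
j=5 picked index 6: u0 ∈ [3/550, 69/550)
j=6 picked index 6: u0 ∈ [-47/550, 19/550)
j=7 picked index 9: u0 ∈ [13/550, 101/550)
j=8 picked index 9: u0 ∈ [-37/550, 51/550)
j=9 picked index 10: u0 ∈ [1/550, 2/11)
j=10 picked index 10: u0 ∈ [-49/550, 1/11)
intersection: [3/110, 19/550)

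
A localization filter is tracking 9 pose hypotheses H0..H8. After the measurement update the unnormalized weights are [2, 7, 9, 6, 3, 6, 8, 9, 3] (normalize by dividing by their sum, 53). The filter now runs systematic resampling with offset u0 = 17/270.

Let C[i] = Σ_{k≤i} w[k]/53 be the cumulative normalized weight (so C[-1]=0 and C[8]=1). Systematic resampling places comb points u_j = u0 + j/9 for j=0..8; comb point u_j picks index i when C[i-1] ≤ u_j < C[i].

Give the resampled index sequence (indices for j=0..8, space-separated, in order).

C = [2/53, 9/53, 18/53, 24/53, 27/53, 33/53, 41/53, 50/53, 1]
j=0: u_0=17/270 ∈ [2/53, 9/53) → index 1
j=1: u_1=47/270 ∈ [9/53, 18/53) → index 2
j=2: u_2=77/270 ∈ [9/53, 18/53) → index 2
j=3: u_3=107/270 ∈ [18/53, 24/53) → index 3
j=4: u_4=137/270 ∈ [24/53, 27/53) → index 4
j=5: u_5=167/270 ∈ [27/53, 33/53) → index 5
j=6: u_6=197/270 ∈ [33/53, 41/53) → index 6
j=7: u_7=227/270 ∈ [41/53, 50/53) → index 7
j=8: u_8=257/270 ∈ [50/53, 1) → index 8

1 2 2 3 4 5 6 7 8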